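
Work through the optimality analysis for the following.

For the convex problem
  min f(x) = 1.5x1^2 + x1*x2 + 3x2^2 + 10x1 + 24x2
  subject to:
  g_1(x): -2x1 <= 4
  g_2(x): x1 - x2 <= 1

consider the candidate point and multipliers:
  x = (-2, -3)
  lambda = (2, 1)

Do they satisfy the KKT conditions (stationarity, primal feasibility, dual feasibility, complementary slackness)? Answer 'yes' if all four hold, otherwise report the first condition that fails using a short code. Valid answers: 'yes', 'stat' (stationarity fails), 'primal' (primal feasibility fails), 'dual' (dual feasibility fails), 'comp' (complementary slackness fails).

Gradient of f: grad f(x) = Q x + c = (1, 4)
Constraint values g_i(x) = a_i^T x - b_i:
  g_1((-2, -3)) = 0
  g_2((-2, -3)) = 0
Stationarity residual: grad f(x) + sum_i lambda_i a_i = (-2, 3)
  -> stationarity FAILS
Primal feasibility (all g_i <= 0): OK
Dual feasibility (all lambda_i >= 0): OK
Complementary slackness (lambda_i * g_i(x) = 0 for all i): OK

Verdict: the first failing condition is stationarity -> stat.

stat


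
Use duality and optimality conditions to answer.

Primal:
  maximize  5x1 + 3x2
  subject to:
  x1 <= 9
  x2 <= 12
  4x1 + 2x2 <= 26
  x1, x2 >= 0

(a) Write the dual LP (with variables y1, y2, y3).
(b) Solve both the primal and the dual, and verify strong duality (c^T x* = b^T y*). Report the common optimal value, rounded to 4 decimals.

The standard primal-dual pair for 'max c^T x s.t. A x <= b, x >= 0' is:
  Dual:  min b^T y  s.t.  A^T y >= c,  y >= 0.

So the dual LP is:
  minimize  9y1 + 12y2 + 26y3
  subject to:
    y1 + 4y3 >= 5
    y2 + 2y3 >= 3
    y1, y2, y3 >= 0

Solving the primal: x* = (0.5, 12).
  primal value c^T x* = 38.5.
Solving the dual: y* = (0, 0.5, 1.25).
  dual value b^T y* = 38.5.
Strong duality: c^T x* = b^T y*. Confirmed.

38.5


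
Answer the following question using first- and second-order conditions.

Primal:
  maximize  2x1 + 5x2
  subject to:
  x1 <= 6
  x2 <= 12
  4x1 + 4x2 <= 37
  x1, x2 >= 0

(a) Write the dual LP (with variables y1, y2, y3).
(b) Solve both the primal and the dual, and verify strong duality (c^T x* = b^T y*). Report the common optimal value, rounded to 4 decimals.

The standard primal-dual pair for 'max c^T x s.t. A x <= b, x >= 0' is:
  Dual:  min b^T y  s.t.  A^T y >= c,  y >= 0.

So the dual LP is:
  minimize  6y1 + 12y2 + 37y3
  subject to:
    y1 + 4y3 >= 2
    y2 + 4y3 >= 5
    y1, y2, y3 >= 0

Solving the primal: x* = (0, 9.25).
  primal value c^T x* = 46.25.
Solving the dual: y* = (0, 0, 1.25).
  dual value b^T y* = 46.25.
Strong duality: c^T x* = b^T y*. Confirmed.

46.25


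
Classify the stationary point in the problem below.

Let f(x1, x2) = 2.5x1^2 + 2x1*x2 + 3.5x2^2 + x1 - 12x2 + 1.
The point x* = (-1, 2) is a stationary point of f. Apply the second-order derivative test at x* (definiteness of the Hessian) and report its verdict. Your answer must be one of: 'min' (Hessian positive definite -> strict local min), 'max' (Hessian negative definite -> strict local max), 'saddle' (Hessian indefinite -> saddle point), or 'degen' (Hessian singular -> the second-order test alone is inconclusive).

Compute the Hessian H = grad^2 f:
  H = [[5, 2], [2, 7]]
Verify stationarity: grad f(x*) = H x* + g = (0, 0).
Eigenvalues of H: 3.7639, 8.2361.
Both eigenvalues > 0, so H is positive definite -> x* is a strict local min.

min


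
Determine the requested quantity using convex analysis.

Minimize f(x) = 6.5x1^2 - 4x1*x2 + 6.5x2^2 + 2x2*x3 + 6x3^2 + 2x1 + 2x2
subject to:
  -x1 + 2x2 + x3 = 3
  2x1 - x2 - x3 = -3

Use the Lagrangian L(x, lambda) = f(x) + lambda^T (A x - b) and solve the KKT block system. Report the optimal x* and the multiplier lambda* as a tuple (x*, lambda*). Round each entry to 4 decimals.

Form the Lagrangian:
  L(x, lambda) = (1/2) x^T Q x + c^T x + lambda^T (A x - b)
Stationarity (grad_x L = 0): Q x + c + A^T lambda = 0.
Primal feasibility: A x = b.

This gives the KKT block system:
  [ Q   A^T ] [ x     ]   [-c ]
  [ A    0  ] [ lambda ] = [ b ]

Solving the linear system:
  x*      = (-0.7846, 0.7846, 0.6462)
  lambda* = (-7.3077, 2.0154)
  f(x*)   = 13.9846

x* = (-0.7846, 0.7846, 0.6462), lambda* = (-7.3077, 2.0154)


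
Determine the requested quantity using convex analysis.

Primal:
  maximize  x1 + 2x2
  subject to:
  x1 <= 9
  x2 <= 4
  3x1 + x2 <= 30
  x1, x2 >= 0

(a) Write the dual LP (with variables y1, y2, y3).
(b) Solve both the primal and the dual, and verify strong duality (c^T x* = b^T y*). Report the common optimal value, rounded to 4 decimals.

The standard primal-dual pair for 'max c^T x s.t. A x <= b, x >= 0' is:
  Dual:  min b^T y  s.t.  A^T y >= c,  y >= 0.

So the dual LP is:
  minimize  9y1 + 4y2 + 30y3
  subject to:
    y1 + 3y3 >= 1
    y2 + y3 >= 2
    y1, y2, y3 >= 0

Solving the primal: x* = (8.6667, 4).
  primal value c^T x* = 16.6667.
Solving the dual: y* = (0, 1.6667, 0.3333).
  dual value b^T y* = 16.6667.
Strong duality: c^T x* = b^T y*. Confirmed.

16.6667


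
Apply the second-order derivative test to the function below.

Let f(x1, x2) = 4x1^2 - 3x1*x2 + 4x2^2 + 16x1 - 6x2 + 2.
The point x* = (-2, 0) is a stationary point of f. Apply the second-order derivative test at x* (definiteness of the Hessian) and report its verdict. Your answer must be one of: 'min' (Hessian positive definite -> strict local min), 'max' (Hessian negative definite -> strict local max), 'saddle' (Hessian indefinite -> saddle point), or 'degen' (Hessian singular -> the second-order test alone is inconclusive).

Compute the Hessian H = grad^2 f:
  H = [[8, -3], [-3, 8]]
Verify stationarity: grad f(x*) = H x* + g = (0, 0).
Eigenvalues of H: 5, 11.
Both eigenvalues > 0, so H is positive definite -> x* is a strict local min.

min


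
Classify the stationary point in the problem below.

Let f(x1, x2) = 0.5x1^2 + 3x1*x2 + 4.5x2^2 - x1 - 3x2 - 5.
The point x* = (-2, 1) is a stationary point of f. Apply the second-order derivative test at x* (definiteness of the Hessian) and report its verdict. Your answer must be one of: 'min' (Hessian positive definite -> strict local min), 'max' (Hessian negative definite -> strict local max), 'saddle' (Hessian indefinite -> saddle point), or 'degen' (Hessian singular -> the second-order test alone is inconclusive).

Compute the Hessian H = grad^2 f:
  H = [[1, 3], [3, 9]]
Verify stationarity: grad f(x*) = H x* + g = (0, 0).
Eigenvalues of H: 0, 10.
H has a zero eigenvalue (singular; positive semidefinite but not definite), so H is neither positive definite, negative definite, nor indefinite. The second-order test alone is inconclusive -> degen.
(Indeed, f is constant along the null direction of H through x*, so x* is not a strict local extremum.)

degen


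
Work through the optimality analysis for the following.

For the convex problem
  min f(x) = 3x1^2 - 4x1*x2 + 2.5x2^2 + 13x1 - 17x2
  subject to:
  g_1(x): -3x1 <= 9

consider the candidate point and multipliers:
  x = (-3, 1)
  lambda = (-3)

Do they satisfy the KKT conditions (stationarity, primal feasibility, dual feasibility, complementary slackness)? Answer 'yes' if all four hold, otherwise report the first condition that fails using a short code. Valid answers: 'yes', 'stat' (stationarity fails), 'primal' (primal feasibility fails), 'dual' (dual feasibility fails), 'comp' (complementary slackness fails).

Gradient of f: grad f(x) = Q x + c = (-9, 0)
Constraint values g_i(x) = a_i^T x - b_i:
  g_1((-3, 1)) = 0
Stationarity residual: grad f(x) + sum_i lambda_i a_i = (0, 0)
  -> stationarity OK
Primal feasibility (all g_i <= 0): OK
Dual feasibility (all lambda_i >= 0): FAILS
Complementary slackness (lambda_i * g_i(x) = 0 for all i): OK

Verdict: the first failing condition is dual_feasibility -> dual.

dual


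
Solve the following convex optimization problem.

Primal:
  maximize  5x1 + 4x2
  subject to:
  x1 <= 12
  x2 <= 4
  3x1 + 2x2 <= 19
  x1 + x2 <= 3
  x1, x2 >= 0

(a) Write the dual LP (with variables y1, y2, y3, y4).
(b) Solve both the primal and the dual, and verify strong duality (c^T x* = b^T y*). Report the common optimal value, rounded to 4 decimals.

The standard primal-dual pair for 'max c^T x s.t. A x <= b, x >= 0' is:
  Dual:  min b^T y  s.t.  A^T y >= c,  y >= 0.

So the dual LP is:
  minimize  12y1 + 4y2 + 19y3 + 3y4
  subject to:
    y1 + 3y3 + y4 >= 5
    y2 + 2y3 + y4 >= 4
    y1, y2, y3, y4 >= 0

Solving the primal: x* = (3, 0).
  primal value c^T x* = 15.
Solving the dual: y* = (0, 0, 0, 5).
  dual value b^T y* = 15.
Strong duality: c^T x* = b^T y*. Confirmed.

15


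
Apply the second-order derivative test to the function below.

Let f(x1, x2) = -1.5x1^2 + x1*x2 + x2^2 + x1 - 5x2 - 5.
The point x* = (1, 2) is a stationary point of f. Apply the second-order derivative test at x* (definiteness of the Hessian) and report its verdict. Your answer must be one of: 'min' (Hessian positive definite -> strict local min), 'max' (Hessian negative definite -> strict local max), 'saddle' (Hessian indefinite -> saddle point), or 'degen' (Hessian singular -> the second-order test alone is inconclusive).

Compute the Hessian H = grad^2 f:
  H = [[-3, 1], [1, 2]]
Verify stationarity: grad f(x*) = H x* + g = (0, 0).
Eigenvalues of H: -3.1926, 2.1926.
Eigenvalues have mixed signs, so H is indefinite -> x* is a saddle point.

saddle


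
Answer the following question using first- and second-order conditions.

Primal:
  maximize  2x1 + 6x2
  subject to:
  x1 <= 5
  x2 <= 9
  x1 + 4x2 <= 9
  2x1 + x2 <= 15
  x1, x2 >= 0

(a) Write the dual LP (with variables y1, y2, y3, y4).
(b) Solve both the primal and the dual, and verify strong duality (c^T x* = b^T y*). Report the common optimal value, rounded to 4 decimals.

The standard primal-dual pair for 'max c^T x s.t. A x <= b, x >= 0' is:
  Dual:  min b^T y  s.t.  A^T y >= c,  y >= 0.

So the dual LP is:
  minimize  5y1 + 9y2 + 9y3 + 15y4
  subject to:
    y1 + y3 + 2y4 >= 2
    y2 + 4y3 + y4 >= 6
    y1, y2, y3, y4 >= 0

Solving the primal: x* = (5, 1).
  primal value c^T x* = 16.
Solving the dual: y* = (0.5, 0, 1.5, 0).
  dual value b^T y* = 16.
Strong duality: c^T x* = b^T y*. Confirmed.

16


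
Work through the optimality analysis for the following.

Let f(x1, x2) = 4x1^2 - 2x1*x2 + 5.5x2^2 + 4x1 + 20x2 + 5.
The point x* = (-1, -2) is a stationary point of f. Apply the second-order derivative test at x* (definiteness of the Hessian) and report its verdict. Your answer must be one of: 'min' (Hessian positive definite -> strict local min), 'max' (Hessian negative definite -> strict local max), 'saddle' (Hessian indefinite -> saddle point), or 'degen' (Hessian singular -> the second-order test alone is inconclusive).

Compute the Hessian H = grad^2 f:
  H = [[8, -2], [-2, 11]]
Verify stationarity: grad f(x*) = H x* + g = (0, 0).
Eigenvalues of H: 7, 12.
Both eigenvalues > 0, so H is positive definite -> x* is a strict local min.

min


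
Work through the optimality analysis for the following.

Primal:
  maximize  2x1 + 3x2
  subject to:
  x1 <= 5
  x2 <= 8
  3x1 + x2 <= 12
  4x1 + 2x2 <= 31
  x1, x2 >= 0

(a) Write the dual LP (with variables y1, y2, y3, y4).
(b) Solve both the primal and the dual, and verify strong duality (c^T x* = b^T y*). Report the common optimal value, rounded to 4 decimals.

The standard primal-dual pair for 'max c^T x s.t. A x <= b, x >= 0' is:
  Dual:  min b^T y  s.t.  A^T y >= c,  y >= 0.

So the dual LP is:
  minimize  5y1 + 8y2 + 12y3 + 31y4
  subject to:
    y1 + 3y3 + 4y4 >= 2
    y2 + y3 + 2y4 >= 3
    y1, y2, y3, y4 >= 0

Solving the primal: x* = (1.3333, 8).
  primal value c^T x* = 26.6667.
Solving the dual: y* = (0, 2.3333, 0.6667, 0).
  dual value b^T y* = 26.6667.
Strong duality: c^T x* = b^T y*. Confirmed.

26.6667


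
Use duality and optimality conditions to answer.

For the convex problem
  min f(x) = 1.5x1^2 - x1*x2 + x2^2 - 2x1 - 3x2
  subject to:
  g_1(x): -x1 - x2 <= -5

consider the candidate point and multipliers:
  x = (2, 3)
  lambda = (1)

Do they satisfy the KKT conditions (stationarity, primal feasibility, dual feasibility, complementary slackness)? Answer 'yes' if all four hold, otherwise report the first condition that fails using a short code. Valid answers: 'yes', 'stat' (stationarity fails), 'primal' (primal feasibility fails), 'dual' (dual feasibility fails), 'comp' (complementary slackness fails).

Gradient of f: grad f(x) = Q x + c = (1, 1)
Constraint values g_i(x) = a_i^T x - b_i:
  g_1((2, 3)) = 0
Stationarity residual: grad f(x) + sum_i lambda_i a_i = (0, 0)
  -> stationarity OK
Primal feasibility (all g_i <= 0): OK
Dual feasibility (all lambda_i >= 0): OK
Complementary slackness (lambda_i * g_i(x) = 0 for all i): OK

Verdict: yes, KKT holds.

yes


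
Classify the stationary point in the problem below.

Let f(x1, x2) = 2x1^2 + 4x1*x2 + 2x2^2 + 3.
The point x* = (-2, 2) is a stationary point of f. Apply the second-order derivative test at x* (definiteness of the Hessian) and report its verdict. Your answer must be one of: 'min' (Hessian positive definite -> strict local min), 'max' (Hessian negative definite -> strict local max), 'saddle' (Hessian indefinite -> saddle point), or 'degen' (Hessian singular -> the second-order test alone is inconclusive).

Compute the Hessian H = grad^2 f:
  H = [[4, 4], [4, 4]]
Verify stationarity: grad f(x*) = H x* + g = (0, 0).
Eigenvalues of H: 0, 8.
H has a zero eigenvalue (singular; positive semidefinite but not definite), so H is neither positive definite, negative definite, nor indefinite. The second-order test alone is inconclusive -> degen.
(Indeed, f is constant along the null direction of H through x*, so x* is not a strict local extremum.)

degen


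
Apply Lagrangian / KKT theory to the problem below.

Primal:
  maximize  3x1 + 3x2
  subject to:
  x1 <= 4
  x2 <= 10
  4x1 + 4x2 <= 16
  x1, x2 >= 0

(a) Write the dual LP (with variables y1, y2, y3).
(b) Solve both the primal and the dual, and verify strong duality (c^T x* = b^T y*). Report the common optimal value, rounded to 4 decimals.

The standard primal-dual pair for 'max c^T x s.t. A x <= b, x >= 0' is:
  Dual:  min b^T y  s.t.  A^T y >= c,  y >= 0.

So the dual LP is:
  minimize  4y1 + 10y2 + 16y3
  subject to:
    y1 + 4y3 >= 3
    y2 + 4y3 >= 3
    y1, y2, y3 >= 0

Solving the primal: x* = (0, 4).
  primal value c^T x* = 12.
Solving the dual: y* = (0, 0, 0.75).
  dual value b^T y* = 12.
Strong duality: c^T x* = b^T y*. Confirmed.

12


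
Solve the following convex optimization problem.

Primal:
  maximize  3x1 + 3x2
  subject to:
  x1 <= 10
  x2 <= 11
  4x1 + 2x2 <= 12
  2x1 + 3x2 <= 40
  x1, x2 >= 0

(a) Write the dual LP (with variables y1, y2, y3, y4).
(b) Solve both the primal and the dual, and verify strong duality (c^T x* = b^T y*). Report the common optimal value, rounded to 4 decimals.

The standard primal-dual pair for 'max c^T x s.t. A x <= b, x >= 0' is:
  Dual:  min b^T y  s.t.  A^T y >= c,  y >= 0.

So the dual LP is:
  minimize  10y1 + 11y2 + 12y3 + 40y4
  subject to:
    y1 + 4y3 + 2y4 >= 3
    y2 + 2y3 + 3y4 >= 3
    y1, y2, y3, y4 >= 0

Solving the primal: x* = (0, 6).
  primal value c^T x* = 18.
Solving the dual: y* = (0, 0, 1.5, 0).
  dual value b^T y* = 18.
Strong duality: c^T x* = b^T y*. Confirmed.

18


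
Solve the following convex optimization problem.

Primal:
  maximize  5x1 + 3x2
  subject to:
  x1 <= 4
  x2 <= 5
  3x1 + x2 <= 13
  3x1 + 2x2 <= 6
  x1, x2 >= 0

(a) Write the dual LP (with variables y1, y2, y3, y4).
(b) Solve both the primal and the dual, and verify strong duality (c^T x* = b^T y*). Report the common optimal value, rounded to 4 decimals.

The standard primal-dual pair for 'max c^T x s.t. A x <= b, x >= 0' is:
  Dual:  min b^T y  s.t.  A^T y >= c,  y >= 0.

So the dual LP is:
  minimize  4y1 + 5y2 + 13y3 + 6y4
  subject to:
    y1 + 3y3 + 3y4 >= 5
    y2 + y3 + 2y4 >= 3
    y1, y2, y3, y4 >= 0

Solving the primal: x* = (2, 0).
  primal value c^T x* = 10.
Solving the dual: y* = (0, 0, 0, 1.6667).
  dual value b^T y* = 10.
Strong duality: c^T x* = b^T y*. Confirmed.

10


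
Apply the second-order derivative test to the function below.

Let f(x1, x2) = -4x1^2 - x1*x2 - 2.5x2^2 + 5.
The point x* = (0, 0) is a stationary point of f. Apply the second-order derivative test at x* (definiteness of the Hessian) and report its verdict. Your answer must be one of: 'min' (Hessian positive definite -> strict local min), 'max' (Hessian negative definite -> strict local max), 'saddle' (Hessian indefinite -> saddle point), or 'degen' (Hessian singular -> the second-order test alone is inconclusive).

Compute the Hessian H = grad^2 f:
  H = [[-8, -1], [-1, -5]]
Verify stationarity: grad f(x*) = H x* + g = (0, 0).
Eigenvalues of H: -8.3028, -4.6972.
Both eigenvalues < 0, so H is negative definite -> x* is a strict local max.

max


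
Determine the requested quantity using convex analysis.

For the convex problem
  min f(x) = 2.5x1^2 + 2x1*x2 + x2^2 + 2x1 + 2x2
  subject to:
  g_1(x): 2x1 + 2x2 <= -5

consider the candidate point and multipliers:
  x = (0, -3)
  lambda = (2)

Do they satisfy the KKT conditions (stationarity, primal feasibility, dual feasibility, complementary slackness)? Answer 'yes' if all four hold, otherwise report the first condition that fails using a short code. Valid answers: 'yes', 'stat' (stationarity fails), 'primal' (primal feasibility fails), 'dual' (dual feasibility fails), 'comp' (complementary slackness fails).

Gradient of f: grad f(x) = Q x + c = (-4, -4)
Constraint values g_i(x) = a_i^T x - b_i:
  g_1((0, -3)) = -1
Stationarity residual: grad f(x) + sum_i lambda_i a_i = (0, 0)
  -> stationarity OK
Primal feasibility (all g_i <= 0): OK
Dual feasibility (all lambda_i >= 0): OK
Complementary slackness (lambda_i * g_i(x) = 0 for all i): FAILS

Verdict: the first failing condition is complementary_slackness -> comp.

comp


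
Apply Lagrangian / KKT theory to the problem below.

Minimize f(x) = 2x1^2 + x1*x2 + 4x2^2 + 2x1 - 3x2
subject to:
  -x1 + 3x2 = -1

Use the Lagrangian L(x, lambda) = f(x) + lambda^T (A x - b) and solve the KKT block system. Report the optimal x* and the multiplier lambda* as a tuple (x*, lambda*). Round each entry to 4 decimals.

Form the Lagrangian:
  L(x, lambda) = (1/2) x^T Q x + c^T x + lambda^T (A x - b)
Stationarity (grad_x L = 0): Q x + c + A^T lambda = 0.
Primal feasibility: A x = b.

This gives the KKT block system:
  [ Q   A^T ] [ x     ]   [-c ]
  [ A    0  ] [ lambda ] = [ b ]

Solving the linear system:
  x*      = (0.04, -0.32)
  lambda* = (1.84)
  f(x*)   = 1.44

x* = (0.04, -0.32), lambda* = (1.84)


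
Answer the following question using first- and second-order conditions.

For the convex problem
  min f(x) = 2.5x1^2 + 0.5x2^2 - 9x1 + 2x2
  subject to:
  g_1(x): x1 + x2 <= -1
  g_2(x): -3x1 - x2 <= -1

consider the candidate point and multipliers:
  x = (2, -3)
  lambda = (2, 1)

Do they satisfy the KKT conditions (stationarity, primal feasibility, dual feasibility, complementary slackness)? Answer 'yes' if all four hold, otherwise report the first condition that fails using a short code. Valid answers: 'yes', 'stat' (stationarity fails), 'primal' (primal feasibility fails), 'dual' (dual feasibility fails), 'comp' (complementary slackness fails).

Gradient of f: grad f(x) = Q x + c = (1, -1)
Constraint values g_i(x) = a_i^T x - b_i:
  g_1((2, -3)) = 0
  g_2((2, -3)) = -2
Stationarity residual: grad f(x) + sum_i lambda_i a_i = (0, 0)
  -> stationarity OK
Primal feasibility (all g_i <= 0): OK
Dual feasibility (all lambda_i >= 0): OK
Complementary slackness (lambda_i * g_i(x) = 0 for all i): FAILS

Verdict: the first failing condition is complementary_slackness -> comp.

comp


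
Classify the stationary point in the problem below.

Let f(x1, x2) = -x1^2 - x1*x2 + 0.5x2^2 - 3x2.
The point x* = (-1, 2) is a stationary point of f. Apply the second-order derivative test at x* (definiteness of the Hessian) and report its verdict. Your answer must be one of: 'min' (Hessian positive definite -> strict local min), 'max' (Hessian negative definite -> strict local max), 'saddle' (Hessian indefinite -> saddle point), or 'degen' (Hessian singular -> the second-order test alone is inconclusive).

Compute the Hessian H = grad^2 f:
  H = [[-2, -1], [-1, 1]]
Verify stationarity: grad f(x*) = H x* + g = (0, 0).
Eigenvalues of H: -2.3028, 1.3028.
Eigenvalues have mixed signs, so H is indefinite -> x* is a saddle point.

saddle


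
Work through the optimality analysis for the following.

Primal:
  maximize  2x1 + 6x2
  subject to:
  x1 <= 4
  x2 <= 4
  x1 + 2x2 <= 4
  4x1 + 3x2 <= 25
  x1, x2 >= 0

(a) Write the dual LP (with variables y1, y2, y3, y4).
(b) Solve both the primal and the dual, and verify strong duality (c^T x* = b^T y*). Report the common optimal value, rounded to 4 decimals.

The standard primal-dual pair for 'max c^T x s.t. A x <= b, x >= 0' is:
  Dual:  min b^T y  s.t.  A^T y >= c,  y >= 0.

So the dual LP is:
  minimize  4y1 + 4y2 + 4y3 + 25y4
  subject to:
    y1 + y3 + 4y4 >= 2
    y2 + 2y3 + 3y4 >= 6
    y1, y2, y3, y4 >= 0

Solving the primal: x* = (0, 2).
  primal value c^T x* = 12.
Solving the dual: y* = (0, 0, 3, 0).
  dual value b^T y* = 12.
Strong duality: c^T x* = b^T y*. Confirmed.

12


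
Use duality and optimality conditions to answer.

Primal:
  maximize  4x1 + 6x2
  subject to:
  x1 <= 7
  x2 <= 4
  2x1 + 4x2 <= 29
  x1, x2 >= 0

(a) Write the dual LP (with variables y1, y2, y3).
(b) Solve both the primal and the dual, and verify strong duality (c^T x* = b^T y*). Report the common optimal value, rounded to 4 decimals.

The standard primal-dual pair for 'max c^T x s.t. A x <= b, x >= 0' is:
  Dual:  min b^T y  s.t.  A^T y >= c,  y >= 0.

So the dual LP is:
  minimize  7y1 + 4y2 + 29y3
  subject to:
    y1 + 2y3 >= 4
    y2 + 4y3 >= 6
    y1, y2, y3 >= 0

Solving the primal: x* = (7, 3.75).
  primal value c^T x* = 50.5.
Solving the dual: y* = (1, 0, 1.5).
  dual value b^T y* = 50.5.
Strong duality: c^T x* = b^T y*. Confirmed.

50.5


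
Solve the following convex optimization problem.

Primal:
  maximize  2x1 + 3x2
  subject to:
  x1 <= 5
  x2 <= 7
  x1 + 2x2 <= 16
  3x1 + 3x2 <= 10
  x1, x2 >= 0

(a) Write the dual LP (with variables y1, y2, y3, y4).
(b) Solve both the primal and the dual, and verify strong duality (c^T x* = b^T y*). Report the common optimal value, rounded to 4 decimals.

The standard primal-dual pair for 'max c^T x s.t. A x <= b, x >= 0' is:
  Dual:  min b^T y  s.t.  A^T y >= c,  y >= 0.

So the dual LP is:
  minimize  5y1 + 7y2 + 16y3 + 10y4
  subject to:
    y1 + y3 + 3y4 >= 2
    y2 + 2y3 + 3y4 >= 3
    y1, y2, y3, y4 >= 0

Solving the primal: x* = (0, 3.3333).
  primal value c^T x* = 10.
Solving the dual: y* = (0, 0, 0, 1).
  dual value b^T y* = 10.
Strong duality: c^T x* = b^T y*. Confirmed.

10


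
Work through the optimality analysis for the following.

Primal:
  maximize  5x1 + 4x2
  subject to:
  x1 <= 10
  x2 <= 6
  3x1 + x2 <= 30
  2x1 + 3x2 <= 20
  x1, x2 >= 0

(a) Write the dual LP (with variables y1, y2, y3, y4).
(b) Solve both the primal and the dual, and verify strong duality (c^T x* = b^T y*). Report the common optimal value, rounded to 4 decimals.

The standard primal-dual pair for 'max c^T x s.t. A x <= b, x >= 0' is:
  Dual:  min b^T y  s.t.  A^T y >= c,  y >= 0.

So the dual LP is:
  minimize  10y1 + 6y2 + 30y3 + 20y4
  subject to:
    y1 + 3y3 + 2y4 >= 5
    y2 + y3 + 3y4 >= 4
    y1, y2, y3, y4 >= 0

Solving the primal: x* = (10, 0).
  primal value c^T x* = 50.
Solving the dual: y* = (0, 0, 0, 2.5).
  dual value b^T y* = 50.
Strong duality: c^T x* = b^T y*. Confirmed.

50


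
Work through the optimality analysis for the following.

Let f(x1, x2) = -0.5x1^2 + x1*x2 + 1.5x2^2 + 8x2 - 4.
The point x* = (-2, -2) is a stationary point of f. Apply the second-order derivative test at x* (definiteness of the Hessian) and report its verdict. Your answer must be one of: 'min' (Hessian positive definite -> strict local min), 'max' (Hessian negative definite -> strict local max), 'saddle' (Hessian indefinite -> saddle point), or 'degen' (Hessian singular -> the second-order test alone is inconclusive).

Compute the Hessian H = grad^2 f:
  H = [[-1, 1], [1, 3]]
Verify stationarity: grad f(x*) = H x* + g = (0, 0).
Eigenvalues of H: -1.2361, 3.2361.
Eigenvalues have mixed signs, so H is indefinite -> x* is a saddle point.

saddle


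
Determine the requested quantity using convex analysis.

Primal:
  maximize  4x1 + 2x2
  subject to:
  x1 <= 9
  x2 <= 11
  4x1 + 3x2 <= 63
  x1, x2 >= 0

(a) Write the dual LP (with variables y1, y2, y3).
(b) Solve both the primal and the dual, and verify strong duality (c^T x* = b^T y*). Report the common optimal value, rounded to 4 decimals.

The standard primal-dual pair for 'max c^T x s.t. A x <= b, x >= 0' is:
  Dual:  min b^T y  s.t.  A^T y >= c,  y >= 0.

So the dual LP is:
  minimize  9y1 + 11y2 + 63y3
  subject to:
    y1 + 4y3 >= 4
    y2 + 3y3 >= 2
    y1, y2, y3 >= 0

Solving the primal: x* = (9, 9).
  primal value c^T x* = 54.
Solving the dual: y* = (1.3333, 0, 0.6667).
  dual value b^T y* = 54.
Strong duality: c^T x* = b^T y*. Confirmed.

54


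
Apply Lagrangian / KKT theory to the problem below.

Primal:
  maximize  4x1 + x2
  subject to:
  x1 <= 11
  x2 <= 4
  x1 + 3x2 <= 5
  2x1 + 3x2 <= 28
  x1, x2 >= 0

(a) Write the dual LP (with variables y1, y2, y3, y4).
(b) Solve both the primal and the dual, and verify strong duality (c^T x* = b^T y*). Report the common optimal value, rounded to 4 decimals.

The standard primal-dual pair for 'max c^T x s.t. A x <= b, x >= 0' is:
  Dual:  min b^T y  s.t.  A^T y >= c,  y >= 0.

So the dual LP is:
  minimize  11y1 + 4y2 + 5y3 + 28y4
  subject to:
    y1 + y3 + 2y4 >= 4
    y2 + 3y3 + 3y4 >= 1
    y1, y2, y3, y4 >= 0

Solving the primal: x* = (5, 0).
  primal value c^T x* = 20.
Solving the dual: y* = (0, 0, 4, 0).
  dual value b^T y* = 20.
Strong duality: c^T x* = b^T y*. Confirmed.

20


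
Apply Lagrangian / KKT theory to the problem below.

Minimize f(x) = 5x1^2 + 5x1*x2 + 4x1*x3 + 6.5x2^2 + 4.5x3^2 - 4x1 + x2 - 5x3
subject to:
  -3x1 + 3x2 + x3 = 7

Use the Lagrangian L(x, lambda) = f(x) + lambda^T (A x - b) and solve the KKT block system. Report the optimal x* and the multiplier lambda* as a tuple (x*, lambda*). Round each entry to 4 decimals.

Form the Lagrangian:
  L(x, lambda) = (1/2) x^T Q x + c^T x + lambda^T (A x - b)
Stationarity (grad_x L = 0): Q x + c + A^T lambda = 0.
Primal feasibility: A x = b.

This gives the KKT block system:
  [ Q   A^T ] [ x     ]   [-c ]
  [ A    0  ] [ lambda ] = [ b ]

Solving the linear system:
  x*      = (-1.105, 0.8059, 1.2671)
  lambda* = (-1.984)
  f(x*)   = 6.3893

x* = (-1.105, 0.8059, 1.2671), lambda* = (-1.984)


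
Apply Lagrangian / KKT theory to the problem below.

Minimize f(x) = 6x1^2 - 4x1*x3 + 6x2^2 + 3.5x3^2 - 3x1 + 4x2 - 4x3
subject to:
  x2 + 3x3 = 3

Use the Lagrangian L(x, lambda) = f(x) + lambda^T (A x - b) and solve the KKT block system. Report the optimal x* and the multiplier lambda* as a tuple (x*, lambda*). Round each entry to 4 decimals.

Form the Lagrangian:
  L(x, lambda) = (1/2) x^T Q x + c^T x + lambda^T (A x - b)
Stationarity (grad_x L = 0): Q x + c + A^T lambda = 0.
Primal feasibility: A x = b.

This gives the KKT block system:
  [ Q   A^T ] [ x     ]   [-c ]
  [ A    0  ] [ lambda ] = [ b ]

Solving the linear system:
  x*      = (0.6166, -0.2991, 1.0997)
  lambda* = (-0.4106)
  f(x*)   = -3.1067

x* = (0.6166, -0.2991, 1.0997), lambda* = (-0.4106)


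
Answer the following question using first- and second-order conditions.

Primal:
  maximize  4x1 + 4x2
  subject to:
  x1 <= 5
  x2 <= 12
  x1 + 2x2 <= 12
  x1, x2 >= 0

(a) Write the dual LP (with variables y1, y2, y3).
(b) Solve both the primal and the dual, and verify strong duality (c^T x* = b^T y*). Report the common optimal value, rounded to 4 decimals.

The standard primal-dual pair for 'max c^T x s.t. A x <= b, x >= 0' is:
  Dual:  min b^T y  s.t.  A^T y >= c,  y >= 0.

So the dual LP is:
  minimize  5y1 + 12y2 + 12y3
  subject to:
    y1 + y3 >= 4
    y2 + 2y3 >= 4
    y1, y2, y3 >= 0

Solving the primal: x* = (5, 3.5).
  primal value c^T x* = 34.
Solving the dual: y* = (2, 0, 2).
  dual value b^T y* = 34.
Strong duality: c^T x* = b^T y*. Confirmed.

34


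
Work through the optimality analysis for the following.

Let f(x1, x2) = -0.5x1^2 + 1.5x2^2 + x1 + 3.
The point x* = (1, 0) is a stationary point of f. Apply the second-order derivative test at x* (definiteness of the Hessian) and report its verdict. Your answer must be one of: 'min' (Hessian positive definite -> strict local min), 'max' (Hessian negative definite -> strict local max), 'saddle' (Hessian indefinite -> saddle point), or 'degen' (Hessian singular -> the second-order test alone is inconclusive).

Compute the Hessian H = grad^2 f:
  H = [[-1, 0], [0, 3]]
Verify stationarity: grad f(x*) = H x* + g = (0, 0).
Eigenvalues of H: -1, 3.
Eigenvalues have mixed signs, so H is indefinite -> x* is a saddle point.

saddle


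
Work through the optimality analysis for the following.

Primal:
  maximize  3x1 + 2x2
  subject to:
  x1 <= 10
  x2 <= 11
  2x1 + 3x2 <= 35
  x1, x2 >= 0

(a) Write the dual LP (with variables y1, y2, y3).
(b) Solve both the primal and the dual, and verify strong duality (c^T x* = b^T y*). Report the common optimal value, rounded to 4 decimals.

The standard primal-dual pair for 'max c^T x s.t. A x <= b, x >= 0' is:
  Dual:  min b^T y  s.t.  A^T y >= c,  y >= 0.

So the dual LP is:
  minimize  10y1 + 11y2 + 35y3
  subject to:
    y1 + 2y3 >= 3
    y2 + 3y3 >= 2
    y1, y2, y3 >= 0

Solving the primal: x* = (10, 5).
  primal value c^T x* = 40.
Solving the dual: y* = (1.6667, 0, 0.6667).
  dual value b^T y* = 40.
Strong duality: c^T x* = b^T y*. Confirmed.

40


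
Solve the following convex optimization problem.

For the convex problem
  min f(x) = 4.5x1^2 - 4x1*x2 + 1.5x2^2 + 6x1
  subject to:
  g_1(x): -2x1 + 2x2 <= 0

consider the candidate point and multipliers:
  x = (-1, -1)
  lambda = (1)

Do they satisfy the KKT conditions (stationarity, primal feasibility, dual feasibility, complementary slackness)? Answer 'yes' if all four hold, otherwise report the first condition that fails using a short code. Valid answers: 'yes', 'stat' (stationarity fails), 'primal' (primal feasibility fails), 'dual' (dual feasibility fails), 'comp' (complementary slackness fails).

Gradient of f: grad f(x) = Q x + c = (1, 1)
Constraint values g_i(x) = a_i^T x - b_i:
  g_1((-1, -1)) = 0
Stationarity residual: grad f(x) + sum_i lambda_i a_i = (-1, 3)
  -> stationarity FAILS
Primal feasibility (all g_i <= 0): OK
Dual feasibility (all lambda_i >= 0): OK
Complementary slackness (lambda_i * g_i(x) = 0 for all i): OK

Verdict: the first failing condition is stationarity -> stat.

stat


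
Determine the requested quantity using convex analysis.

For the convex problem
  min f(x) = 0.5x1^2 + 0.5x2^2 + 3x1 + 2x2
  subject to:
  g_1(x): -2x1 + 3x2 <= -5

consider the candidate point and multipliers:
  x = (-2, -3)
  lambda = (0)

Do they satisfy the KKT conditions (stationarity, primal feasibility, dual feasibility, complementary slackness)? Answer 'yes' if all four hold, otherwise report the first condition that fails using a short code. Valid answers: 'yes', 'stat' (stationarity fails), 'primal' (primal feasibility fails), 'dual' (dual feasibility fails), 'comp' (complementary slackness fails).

Gradient of f: grad f(x) = Q x + c = (1, -1)
Constraint values g_i(x) = a_i^T x - b_i:
  g_1((-2, -3)) = 0
Stationarity residual: grad f(x) + sum_i lambda_i a_i = (1, -1)
  -> stationarity FAILS
Primal feasibility (all g_i <= 0): OK
Dual feasibility (all lambda_i >= 0): OK
Complementary slackness (lambda_i * g_i(x) = 0 for all i): OK

Verdict: the first failing condition is stationarity -> stat.

stat


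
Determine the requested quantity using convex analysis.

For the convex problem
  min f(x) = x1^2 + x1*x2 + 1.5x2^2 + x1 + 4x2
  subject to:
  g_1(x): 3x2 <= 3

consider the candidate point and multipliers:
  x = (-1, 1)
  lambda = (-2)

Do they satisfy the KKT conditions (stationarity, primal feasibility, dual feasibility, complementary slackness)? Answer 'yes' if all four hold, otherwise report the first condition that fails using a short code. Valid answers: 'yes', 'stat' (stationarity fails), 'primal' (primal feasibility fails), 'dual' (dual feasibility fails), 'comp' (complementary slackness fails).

Gradient of f: grad f(x) = Q x + c = (0, 6)
Constraint values g_i(x) = a_i^T x - b_i:
  g_1((-1, 1)) = 0
Stationarity residual: grad f(x) + sum_i lambda_i a_i = (0, 0)
  -> stationarity OK
Primal feasibility (all g_i <= 0): OK
Dual feasibility (all lambda_i >= 0): FAILS
Complementary slackness (lambda_i * g_i(x) = 0 for all i): OK

Verdict: the first failing condition is dual_feasibility -> dual.

dual


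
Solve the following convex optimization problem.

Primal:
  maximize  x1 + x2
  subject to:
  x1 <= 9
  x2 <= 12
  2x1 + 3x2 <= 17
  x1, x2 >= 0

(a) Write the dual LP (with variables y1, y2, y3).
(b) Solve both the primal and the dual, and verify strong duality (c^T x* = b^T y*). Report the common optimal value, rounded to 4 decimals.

The standard primal-dual pair for 'max c^T x s.t. A x <= b, x >= 0' is:
  Dual:  min b^T y  s.t.  A^T y >= c,  y >= 0.

So the dual LP is:
  minimize  9y1 + 12y2 + 17y3
  subject to:
    y1 + 2y3 >= 1
    y2 + 3y3 >= 1
    y1, y2, y3 >= 0

Solving the primal: x* = (8.5, 0).
  primal value c^T x* = 8.5.
Solving the dual: y* = (0, 0, 0.5).
  dual value b^T y* = 8.5.
Strong duality: c^T x* = b^T y*. Confirmed.

8.5


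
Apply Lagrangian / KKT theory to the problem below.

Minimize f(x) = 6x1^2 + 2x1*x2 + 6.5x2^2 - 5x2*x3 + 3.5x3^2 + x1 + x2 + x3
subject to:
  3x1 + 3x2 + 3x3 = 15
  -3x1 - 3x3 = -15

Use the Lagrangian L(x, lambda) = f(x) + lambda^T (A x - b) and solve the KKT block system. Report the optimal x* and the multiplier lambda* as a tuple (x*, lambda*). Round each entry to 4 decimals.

Form the Lagrangian:
  L(x, lambda) = (1/2) x^T Q x + c^T x + lambda^T (A x - b)
Stationarity (grad_x L = 0): Q x + c + A^T lambda = 0.
Primal feasibility: A x = b.

This gives the KKT block system:
  [ Q   A^T ] [ x     ]   [-c ]
  [ A    0  ] [ lambda ] = [ b ]

Solving the linear system:
  x*      = (1.8421, 0, 3.1579)
  lambda* = (3.7018, 11.4035)
  f(x*)   = 60.2632

x* = (1.8421, 0, 3.1579), lambda* = (3.7018, 11.4035)


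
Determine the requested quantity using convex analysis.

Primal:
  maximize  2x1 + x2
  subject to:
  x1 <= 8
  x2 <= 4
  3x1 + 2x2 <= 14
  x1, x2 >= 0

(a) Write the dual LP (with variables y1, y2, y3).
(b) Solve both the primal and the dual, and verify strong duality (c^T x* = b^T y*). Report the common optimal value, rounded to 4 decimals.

The standard primal-dual pair for 'max c^T x s.t. A x <= b, x >= 0' is:
  Dual:  min b^T y  s.t.  A^T y >= c,  y >= 0.

So the dual LP is:
  minimize  8y1 + 4y2 + 14y3
  subject to:
    y1 + 3y3 >= 2
    y2 + 2y3 >= 1
    y1, y2, y3 >= 0

Solving the primal: x* = (4.6667, 0).
  primal value c^T x* = 9.3333.
Solving the dual: y* = (0, 0, 0.6667).
  dual value b^T y* = 9.3333.
Strong duality: c^T x* = b^T y*. Confirmed.

9.3333


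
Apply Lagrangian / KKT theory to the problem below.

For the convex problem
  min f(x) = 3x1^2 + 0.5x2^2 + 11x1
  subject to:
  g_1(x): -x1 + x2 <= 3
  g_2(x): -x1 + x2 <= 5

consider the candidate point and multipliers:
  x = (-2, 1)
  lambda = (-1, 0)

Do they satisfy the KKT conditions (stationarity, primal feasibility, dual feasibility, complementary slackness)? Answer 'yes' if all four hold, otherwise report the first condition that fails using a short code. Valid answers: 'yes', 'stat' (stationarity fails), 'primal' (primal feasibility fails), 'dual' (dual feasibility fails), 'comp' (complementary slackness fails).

Gradient of f: grad f(x) = Q x + c = (-1, 1)
Constraint values g_i(x) = a_i^T x - b_i:
  g_1((-2, 1)) = 0
  g_2((-2, 1)) = -2
Stationarity residual: grad f(x) + sum_i lambda_i a_i = (0, 0)
  -> stationarity OK
Primal feasibility (all g_i <= 0): OK
Dual feasibility (all lambda_i >= 0): FAILS
Complementary slackness (lambda_i * g_i(x) = 0 for all i): OK

Verdict: the first failing condition is dual_feasibility -> dual.

dual


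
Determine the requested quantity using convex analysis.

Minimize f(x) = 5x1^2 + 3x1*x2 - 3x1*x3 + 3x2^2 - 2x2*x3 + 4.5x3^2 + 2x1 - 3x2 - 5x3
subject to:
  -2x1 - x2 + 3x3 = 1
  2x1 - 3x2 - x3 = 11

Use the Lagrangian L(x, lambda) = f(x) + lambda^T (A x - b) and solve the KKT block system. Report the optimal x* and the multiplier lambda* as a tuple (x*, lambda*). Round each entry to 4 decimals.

Form the Lagrangian:
  L(x, lambda) = (1/2) x^T Q x + c^T x + lambda^T (A x - b)
Stationarity (grad_x L = 0): Q x + c + A^T lambda = 0.
Primal feasibility: A x = b.

This gives the KKT block system:
  [ Q   A^T ] [ x     ]   [-c ]
  [ A    0  ] [ lambda ] = [ b ]

Solving the linear system:
  x*      = (1.4448, -2.8221, 0.3558)
  lambda* = (-1.4847, -4.9417)
  f(x*)   = 32.7101

x* = (1.4448, -2.8221, 0.3558), lambda* = (-1.4847, -4.9417)


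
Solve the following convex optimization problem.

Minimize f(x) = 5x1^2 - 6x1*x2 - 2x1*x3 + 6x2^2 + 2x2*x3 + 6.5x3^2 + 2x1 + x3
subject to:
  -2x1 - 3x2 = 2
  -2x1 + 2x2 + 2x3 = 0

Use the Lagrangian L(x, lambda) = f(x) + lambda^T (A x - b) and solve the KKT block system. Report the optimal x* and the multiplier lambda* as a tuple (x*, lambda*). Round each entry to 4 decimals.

Form the Lagrangian:
  L(x, lambda) = (1/2) x^T Q x + c^T x + lambda^T (A x - b)
Stationarity (grad_x L = 0): Q x + c + A^T lambda = 0.
Primal feasibility: A x = b.

This gives the KKT block system:
  [ Q   A^T ] [ x     ]   [-c ]
  [ A    0  ] [ lambda ] = [ b ]

Solving the linear system:
  x*      = (-0.4759, -0.3494, -0.1264)
  lambda* = (-0.4, 0.1954)
  f(x*)   = -0.1391

x* = (-0.4759, -0.3494, -0.1264), lambda* = (-0.4, 0.1954)


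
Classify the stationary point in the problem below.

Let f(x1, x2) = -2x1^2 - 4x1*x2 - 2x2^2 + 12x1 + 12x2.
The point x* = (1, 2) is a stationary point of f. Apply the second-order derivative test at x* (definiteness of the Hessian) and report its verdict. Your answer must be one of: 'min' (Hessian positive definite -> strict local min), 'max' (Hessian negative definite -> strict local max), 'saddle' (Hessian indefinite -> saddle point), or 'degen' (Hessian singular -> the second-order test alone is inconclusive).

Compute the Hessian H = grad^2 f:
  H = [[-4, -4], [-4, -4]]
Verify stationarity: grad f(x*) = H x* + g = (0, 0).
Eigenvalues of H: -8, 0.
H has a zero eigenvalue (singular; negative semidefinite but not definite), so H is neither positive definite, negative definite, nor indefinite. The second-order test alone is inconclusive -> degen.
(Indeed, f is constant along the null direction of H through x*, so x* is not a strict local extremum.)

degen


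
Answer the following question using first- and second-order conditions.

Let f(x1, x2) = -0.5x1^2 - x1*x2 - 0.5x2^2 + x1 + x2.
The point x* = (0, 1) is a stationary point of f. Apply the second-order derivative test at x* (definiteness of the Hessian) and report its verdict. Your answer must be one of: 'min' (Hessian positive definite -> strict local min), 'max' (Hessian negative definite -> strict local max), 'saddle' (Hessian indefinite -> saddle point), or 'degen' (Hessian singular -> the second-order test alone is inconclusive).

Compute the Hessian H = grad^2 f:
  H = [[-1, -1], [-1, -1]]
Verify stationarity: grad f(x*) = H x* + g = (0, 0).
Eigenvalues of H: -2, 0.
H has a zero eigenvalue (singular; negative semidefinite but not definite), so H is neither positive definite, negative definite, nor indefinite. The second-order test alone is inconclusive -> degen.
(Indeed, f is constant along the null direction of H through x*, so x* is not a strict local extremum.)

degen


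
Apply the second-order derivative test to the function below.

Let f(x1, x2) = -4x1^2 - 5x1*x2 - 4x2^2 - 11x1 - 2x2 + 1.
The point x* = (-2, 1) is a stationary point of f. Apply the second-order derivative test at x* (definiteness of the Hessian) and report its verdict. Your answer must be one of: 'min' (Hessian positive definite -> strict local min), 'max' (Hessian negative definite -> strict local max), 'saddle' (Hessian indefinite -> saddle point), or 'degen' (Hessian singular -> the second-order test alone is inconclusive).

Compute the Hessian H = grad^2 f:
  H = [[-8, -5], [-5, -8]]
Verify stationarity: grad f(x*) = H x* + g = (0, 0).
Eigenvalues of H: -13, -3.
Both eigenvalues < 0, so H is negative definite -> x* is a strict local max.

max
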